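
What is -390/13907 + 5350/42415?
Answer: 11572120/117973081 ≈ 0.098091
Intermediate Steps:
-390/13907 + 5350/42415 = -390*1/13907 + 5350*(1/42415) = -390/13907 + 1070/8483 = 11572120/117973081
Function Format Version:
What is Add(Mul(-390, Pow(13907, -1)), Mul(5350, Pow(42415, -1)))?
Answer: Rational(11572120, 117973081) ≈ 0.098091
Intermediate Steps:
Add(Mul(-390, Pow(13907, -1)), Mul(5350, Pow(42415, -1))) = Add(Mul(-390, Rational(1, 13907)), Mul(5350, Rational(1, 42415))) = Add(Rational(-390, 13907), Rational(1070, 8483)) = Rational(11572120, 117973081)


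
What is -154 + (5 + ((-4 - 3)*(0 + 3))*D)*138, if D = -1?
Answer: 3434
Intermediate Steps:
-154 + (5 + ((-4 - 3)*(0 + 3))*D)*138 = -154 + (5 + ((-4 - 3)*(0 + 3))*(-1))*138 = -154 + (5 - 7*3*(-1))*138 = -154 + (5 - 21*(-1))*138 = -154 + (5 + 21)*138 = -154 + 26*138 = -154 + 3588 = 3434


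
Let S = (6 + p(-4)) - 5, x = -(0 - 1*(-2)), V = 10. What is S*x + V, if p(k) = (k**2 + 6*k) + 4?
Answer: 16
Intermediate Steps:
x = -2 (x = -(0 + 2) = -1*2 = -2)
p(k) = 4 + k**2 + 6*k
S = -3 (S = (6 + (4 + (-4)**2 + 6*(-4))) - 5 = (6 + (4 + 16 - 24)) - 5 = (6 - 4) - 5 = 2 - 5 = -3)
S*x + V = -3*(-2) + 10 = 6 + 10 = 16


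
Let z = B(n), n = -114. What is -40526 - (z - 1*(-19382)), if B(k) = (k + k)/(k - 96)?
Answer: -2096818/35 ≈ -59909.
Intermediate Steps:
B(k) = 2*k/(-96 + k) (B(k) = (2*k)/(-96 + k) = 2*k/(-96 + k))
z = 38/35 (z = 2*(-114)/(-96 - 114) = 2*(-114)/(-210) = 2*(-114)*(-1/210) = 38/35 ≈ 1.0857)
-40526 - (z - 1*(-19382)) = -40526 - (38/35 - 1*(-19382)) = -40526 - (38/35 + 19382) = -40526 - 1*678408/35 = -40526 - 678408/35 = -2096818/35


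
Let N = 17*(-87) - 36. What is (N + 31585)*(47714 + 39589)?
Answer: 2625201210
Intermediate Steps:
N = -1515 (N = -1479 - 36 = -1515)
(N + 31585)*(47714 + 39589) = (-1515 + 31585)*(47714 + 39589) = 30070*87303 = 2625201210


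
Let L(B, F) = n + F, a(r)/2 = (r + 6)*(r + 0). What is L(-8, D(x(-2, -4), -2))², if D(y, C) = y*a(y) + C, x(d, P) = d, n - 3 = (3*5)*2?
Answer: 3969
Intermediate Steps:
a(r) = 2*r*(6 + r) (a(r) = 2*((r + 6)*(r + 0)) = 2*((6 + r)*r) = 2*(r*(6 + r)) = 2*r*(6 + r))
n = 33 (n = 3 + (3*5)*2 = 3 + 15*2 = 3 + 30 = 33)
D(y, C) = C + 2*y²*(6 + y) (D(y, C) = y*(2*y*(6 + y)) + C = 2*y²*(6 + y) + C = C + 2*y²*(6 + y))
L(B, F) = 33 + F
L(-8, D(x(-2, -4), -2))² = (33 + (-2 + 2*(-2)²*(6 - 2)))² = (33 + (-2 + 2*4*4))² = (33 + (-2 + 32))² = (33 + 30)² = 63² = 3969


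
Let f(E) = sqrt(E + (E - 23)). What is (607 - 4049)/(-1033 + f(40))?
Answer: 1777793/533516 + 1721*sqrt(57)/533516 ≈ 3.3566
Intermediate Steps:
f(E) = sqrt(-23 + 2*E) (f(E) = sqrt(E + (-23 + E)) = sqrt(-23 + 2*E))
(607 - 4049)/(-1033 + f(40)) = (607 - 4049)/(-1033 + sqrt(-23 + 2*40)) = -3442/(-1033 + sqrt(-23 + 80)) = -3442/(-1033 + sqrt(57))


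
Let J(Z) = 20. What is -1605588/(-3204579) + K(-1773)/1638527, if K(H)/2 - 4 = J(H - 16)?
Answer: 876984369556/1750263071711 ≈ 0.50106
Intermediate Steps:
K(H) = 48 (K(H) = 8 + 2*20 = 8 + 40 = 48)
-1605588/(-3204579) + K(-1773)/1638527 = -1605588/(-3204579) + 48/1638527 = -1605588*(-1/3204579) + 48*(1/1638527) = 535196/1068193 + 48/1638527 = 876984369556/1750263071711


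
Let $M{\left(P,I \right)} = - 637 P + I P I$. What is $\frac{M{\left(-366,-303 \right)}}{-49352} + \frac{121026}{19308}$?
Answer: $\frac{13547095841}{19851842} \approx 682.41$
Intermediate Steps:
$M{\left(P,I \right)} = - 637 P + P I^{2}$
$\frac{M{\left(-366,-303 \right)}}{-49352} + \frac{121026}{19308} = \frac{\left(-366\right) \left(-637 + \left(-303\right)^{2}\right)}{-49352} + \frac{121026}{19308} = - 366 \left(-637 + 91809\right) \left(- \frac{1}{49352}\right) + 121026 \cdot \frac{1}{19308} = \left(-366\right) 91172 \left(- \frac{1}{49352}\right) + \frac{20171}{3218} = \left(-33368952\right) \left(- \frac{1}{49352}\right) + \frac{20171}{3218} = \frac{4171119}{6169} + \frac{20171}{3218} = \frac{13547095841}{19851842}$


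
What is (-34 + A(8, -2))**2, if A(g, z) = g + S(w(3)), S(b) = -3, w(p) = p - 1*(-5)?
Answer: 841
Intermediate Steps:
w(p) = 5 + p (w(p) = p + 5 = 5 + p)
A(g, z) = -3 + g (A(g, z) = g - 3 = -3 + g)
(-34 + A(8, -2))**2 = (-34 + (-3 + 8))**2 = (-34 + 5)**2 = (-29)**2 = 841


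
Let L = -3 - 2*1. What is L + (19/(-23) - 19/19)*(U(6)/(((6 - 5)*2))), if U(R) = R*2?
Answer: -367/23 ≈ -15.957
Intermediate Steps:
U(R) = 2*R
L = -5 (L = -3 - 2 = -5)
L + (19/(-23) - 19/19)*(U(6)/(((6 - 5)*2))) = -5 + (19/(-23) - 19/19)*((2*6)/(((6 - 5)*2))) = -5 + (19*(-1/23) - 19*1/19)*(12/((1*2))) = -5 + (-19/23 - 1)*(12/2) = -5 - 504/(23*2) = -5 - 42/23*6 = -5 - 252/23 = -367/23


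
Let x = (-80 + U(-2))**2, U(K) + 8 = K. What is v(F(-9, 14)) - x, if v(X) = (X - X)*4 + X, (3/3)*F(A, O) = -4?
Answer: -8104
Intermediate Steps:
U(K) = -8 + K
F(A, O) = -4
v(X) = X (v(X) = 0*4 + X = 0 + X = X)
x = 8100 (x = (-80 + (-8 - 2))**2 = (-80 - 10)**2 = (-90)**2 = 8100)
v(F(-9, 14)) - x = -4 - 1*8100 = -4 - 8100 = -8104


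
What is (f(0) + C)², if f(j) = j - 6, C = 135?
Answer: 16641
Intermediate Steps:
f(j) = -6 + j
(f(0) + C)² = ((-6 + 0) + 135)² = (-6 + 135)² = 129² = 16641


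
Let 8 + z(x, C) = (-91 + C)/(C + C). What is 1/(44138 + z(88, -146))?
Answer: 292/12886197 ≈ 2.2660e-5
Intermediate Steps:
z(x, C) = -8 + (-91 + C)/(2*C) (z(x, C) = -8 + (-91 + C)/(C + C) = -8 + (-91 + C)/((2*C)) = -8 + (-91 + C)*(1/(2*C)) = -8 + (-91 + C)/(2*C))
1/(44138 + z(88, -146)) = 1/(44138 + (1/2)*(-91 - 15*(-146))/(-146)) = 1/(44138 + (1/2)*(-1/146)*(-91 + 2190)) = 1/(44138 + (1/2)*(-1/146)*2099) = 1/(44138 - 2099/292) = 1/(12886197/292) = 292/12886197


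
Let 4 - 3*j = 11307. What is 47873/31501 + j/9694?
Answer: 1036186783/916112082 ≈ 1.1311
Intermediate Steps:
j = -11303/3 (j = 4/3 - ⅓*11307 = 4/3 - 3769 = -11303/3 ≈ -3767.7)
47873/31501 + j/9694 = 47873/31501 - 11303/3/9694 = 47873*(1/31501) - 11303/3*1/9694 = 47873/31501 - 11303/29082 = 1036186783/916112082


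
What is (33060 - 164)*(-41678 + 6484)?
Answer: -1157741824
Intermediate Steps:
(33060 - 164)*(-41678 + 6484) = 32896*(-35194) = -1157741824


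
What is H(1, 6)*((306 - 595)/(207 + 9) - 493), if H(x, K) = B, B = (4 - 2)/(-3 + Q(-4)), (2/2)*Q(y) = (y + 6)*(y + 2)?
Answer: 106777/756 ≈ 141.24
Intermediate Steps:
Q(y) = (2 + y)*(6 + y) (Q(y) = (y + 6)*(y + 2) = (6 + y)*(2 + y) = (2 + y)*(6 + y))
B = -2/7 (B = (4 - 2)/(-3 + (12 + (-4)² + 8*(-4))) = 2/(-3 + (12 + 16 - 32)) = 2/(-3 - 4) = 2/(-7) = 2*(-⅐) = -2/7 ≈ -0.28571)
H(x, K) = -2/7
H(1, 6)*((306 - 595)/(207 + 9) - 493) = -2*((306 - 595)/(207 + 9) - 493)/7 = -2*(-289/216 - 493)/7 = -2/7*(-106777/216) = 106777/756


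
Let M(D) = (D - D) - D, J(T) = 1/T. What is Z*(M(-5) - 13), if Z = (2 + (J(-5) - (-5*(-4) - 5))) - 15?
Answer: 1128/5 ≈ 225.60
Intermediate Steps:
M(D) = -D (M(D) = 0 - D = -D)
Z = -141/5 (Z = (2 + (1/(-5) - (-5*(-4) - 5))) - 15 = (2 + (-⅕ - (20 - 5))) - 15 = (2 + (-⅕ - 1*15)) - 15 = (2 + (-⅕ - 15)) - 15 = (2 - 76/5) - 15 = -66/5 - 15 = -141/5 ≈ -28.200)
Z*(M(-5) - 13) = -141*(-1*(-5) - 13)/5 = -141*(5 - 13)/5 = -141/5*(-8) = 1128/5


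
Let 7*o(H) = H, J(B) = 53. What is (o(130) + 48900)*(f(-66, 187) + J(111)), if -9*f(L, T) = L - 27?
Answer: 65061700/21 ≈ 3.0982e+6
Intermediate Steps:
f(L, T) = 3 - L/9 (f(L, T) = -(L - 27)/9 = -(-27 + L)/9 = 3 - L/9)
o(H) = H/7
(o(130) + 48900)*(f(-66, 187) + J(111)) = ((⅐)*130 + 48900)*((3 - ⅑*(-66)) + 53) = (130/7 + 48900)*((3 + 22/3) + 53) = 342430*(31/3 + 53)/7 = (342430/7)*(190/3) = 65061700/21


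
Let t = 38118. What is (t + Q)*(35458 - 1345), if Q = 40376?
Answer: 2677665822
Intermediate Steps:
(t + Q)*(35458 - 1345) = (38118 + 40376)*(35458 - 1345) = 78494*34113 = 2677665822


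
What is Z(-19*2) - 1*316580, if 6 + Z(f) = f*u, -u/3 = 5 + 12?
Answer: -314648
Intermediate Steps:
u = -51 (u = -3*(5 + 12) = -3*17 = -51)
Z(f) = -6 - 51*f (Z(f) = -6 + f*(-51) = -6 - 51*f)
Z(-19*2) - 1*316580 = (-6 - (-969)*2) - 1*316580 = (-6 - 51*(-38)) - 316580 = (-6 + 1938) - 316580 = 1932 - 316580 = -314648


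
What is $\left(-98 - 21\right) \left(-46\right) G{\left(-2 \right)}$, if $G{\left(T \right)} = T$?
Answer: $-10948$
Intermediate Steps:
$\left(-98 - 21\right) \left(-46\right) G{\left(-2 \right)} = \left(-98 - 21\right) \left(-46\right) \left(-2\right) = \left(-119\right) \left(-46\right) \left(-2\right) = 5474 \left(-2\right) = -10948$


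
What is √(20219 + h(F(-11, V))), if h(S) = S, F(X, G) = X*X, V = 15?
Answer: 6*√565 ≈ 142.62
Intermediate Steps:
F(X, G) = X²
√(20219 + h(F(-11, V))) = √(20219 + (-11)²) = √(20219 + 121) = √20340 = 6*√565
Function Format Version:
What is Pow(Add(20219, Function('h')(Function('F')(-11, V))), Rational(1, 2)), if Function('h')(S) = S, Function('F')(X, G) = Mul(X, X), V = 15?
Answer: Mul(6, Pow(565, Rational(1, 2))) ≈ 142.62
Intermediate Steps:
Function('F')(X, G) = Pow(X, 2)
Pow(Add(20219, Function('h')(Function('F')(-11, V))), Rational(1, 2)) = Pow(Add(20219, Pow(-11, 2)), Rational(1, 2)) = Pow(Add(20219, 121), Rational(1, 2)) = Pow(20340, Rational(1, 2)) = Mul(6, Pow(565, Rational(1, 2)))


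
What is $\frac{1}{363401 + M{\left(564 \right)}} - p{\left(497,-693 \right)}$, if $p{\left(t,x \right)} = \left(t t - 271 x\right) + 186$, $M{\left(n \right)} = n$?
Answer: $- \frac{158324047069}{363965} \approx -4.35 \cdot 10^{5}$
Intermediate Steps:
$p{\left(t,x \right)} = 186 + t^{2} - 271 x$ ($p{\left(t,x \right)} = \left(t^{2} - 271 x\right) + 186 = 186 + t^{2} - 271 x$)
$\frac{1}{363401 + M{\left(564 \right)}} - p{\left(497,-693 \right)} = \frac{1}{363401 + 564} - \left(186 + 497^{2} - -187803\right) = \frac{1}{363965} - \left(186 + 247009 + 187803\right) = \frac{1}{363965} - 434998 = - \frac{158324047069}{363965}$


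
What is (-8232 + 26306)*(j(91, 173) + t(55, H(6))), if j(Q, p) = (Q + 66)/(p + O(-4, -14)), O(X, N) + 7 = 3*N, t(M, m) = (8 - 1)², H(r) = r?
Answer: 56327621/62 ≈ 9.0851e+5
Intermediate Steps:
t(M, m) = 49 (t(M, m) = 7² = 49)
O(X, N) = -7 + 3*N
j(Q, p) = (66 + Q)/(-49 + p) (j(Q, p) = (Q + 66)/(p + (-7 + 3*(-14))) = (66 + Q)/(p + (-7 - 42)) = (66 + Q)/(p - 49) = (66 + Q)/(-49 + p))
(-8232 + 26306)*(j(91, 173) + t(55, H(6))) = (-8232 + 26306)*((66 + 91)/(-49 + 173) + 49) = 18074*(157/124 + 49) = 18074*(6233/124) = 56327621/62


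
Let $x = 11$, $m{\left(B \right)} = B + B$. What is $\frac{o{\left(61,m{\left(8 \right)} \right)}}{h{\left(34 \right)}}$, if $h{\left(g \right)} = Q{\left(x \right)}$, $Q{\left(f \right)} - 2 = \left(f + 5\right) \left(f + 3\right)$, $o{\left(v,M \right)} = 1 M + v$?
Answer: $\frac{77}{226} \approx 0.34071$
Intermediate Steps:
$m{\left(B \right)} = 2 B$
$o{\left(v,M \right)} = M + v$
$Q{\left(f \right)} = 2 + \left(3 + f\right) \left(5 + f\right)$ ($Q{\left(f \right)} = 2 + \left(f + 5\right) \left(f + 3\right) = 2 + \left(5 + f\right) \left(3 + f\right) = 2 + \left(3 + f\right) \left(5 + f\right)$)
$h{\left(g \right)} = 226$ ($h{\left(g \right)} = 17 + 11^{2} + 8 \cdot 11 = 17 + 121 + 88 = 226$)
$\frac{o{\left(61,m{\left(8 \right)} \right)}}{h{\left(34 \right)}} = \frac{2 \cdot 8 + 61}{226} = \left(16 + 61\right) \frac{1}{226} = 77 \cdot \frac{1}{226} = \frac{77}{226}$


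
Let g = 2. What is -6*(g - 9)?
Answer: 42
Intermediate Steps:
-6*(g - 9) = -6*(2 - 9) = -6*(-7) = 42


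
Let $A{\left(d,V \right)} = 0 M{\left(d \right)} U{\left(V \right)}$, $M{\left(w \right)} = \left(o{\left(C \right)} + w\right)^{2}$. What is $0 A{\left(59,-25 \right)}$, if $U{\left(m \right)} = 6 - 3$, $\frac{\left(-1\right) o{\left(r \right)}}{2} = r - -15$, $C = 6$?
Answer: $0$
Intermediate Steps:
$o{\left(r \right)} = -30 - 2 r$ ($o{\left(r \right)} = - 2 \left(r - -15\right) = - 2 \left(r + 15\right) = - 2 \left(15 + r\right) = -30 - 2 r$)
$U{\left(m \right)} = 3$
$M{\left(w \right)} = \left(-42 + w\right)^{2}$ ($M{\left(w \right)} = \left(\left(-30 - 12\right) + w\right)^{2} = \left(-42 + w\right)^{2}$)
$A{\left(d,V \right)} = 0$ ($A{\left(d,V \right)} = 0 \left(-42 + d\right)^{2} \cdot 3 = 0 \cdot 3 = 0$)
$0 A{\left(59,-25 \right)} = 0 \cdot 0 = 0$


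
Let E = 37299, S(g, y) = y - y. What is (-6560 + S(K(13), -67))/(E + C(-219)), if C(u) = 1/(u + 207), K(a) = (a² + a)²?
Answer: -78720/447587 ≈ -0.17588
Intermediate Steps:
K(a) = (a + a²)²
S(g, y) = 0
C(u) = 1/(207 + u)
(-6560 + S(K(13), -67))/(E + C(-219)) = (-6560 + 0)/(37299 + 1/(207 - 219)) = -6560/(37299 + 1/(-12)) = -6560/(37299 - 1/12) = -6560/447587/12 = -6560*12/447587 = -78720/447587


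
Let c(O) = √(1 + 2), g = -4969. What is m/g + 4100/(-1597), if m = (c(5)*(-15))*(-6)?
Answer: -4100/1597 - 90*√3/4969 ≈ -2.5987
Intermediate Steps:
c(O) = √3
m = 90*√3 (m = (√3*(-15))*(-6) = -15*√3*(-6) = 90*√3 ≈ 155.88)
m/g + 4100/(-1597) = (90*√3)/(-4969) + 4100/(-1597) = (90*√3)*(-1/4969) + 4100*(-1/1597) = -90*√3/4969 - 4100/1597 = -4100/1597 - 90*√3/4969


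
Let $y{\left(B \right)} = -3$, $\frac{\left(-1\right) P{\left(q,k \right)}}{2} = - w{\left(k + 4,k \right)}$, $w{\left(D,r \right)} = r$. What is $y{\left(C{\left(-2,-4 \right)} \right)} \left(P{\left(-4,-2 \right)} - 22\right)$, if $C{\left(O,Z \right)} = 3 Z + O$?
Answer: $78$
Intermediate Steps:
$P{\left(q,k \right)} = 2 k$ ($P{\left(q,k \right)} = - 2 \left(- k\right) = 2 k$)
$C{\left(O,Z \right)} = O + 3 Z$
$y{\left(C{\left(-2,-4 \right)} \right)} \left(P{\left(-4,-2 \right)} - 22\right) = - 3 \left(2 \left(-2\right) - 22\right) = - 3 \left(-4 + \left(-22 + 0\right)\right) = - 3 \left(-4 - 22\right) = \left(-3\right) \left(-26\right) = 78$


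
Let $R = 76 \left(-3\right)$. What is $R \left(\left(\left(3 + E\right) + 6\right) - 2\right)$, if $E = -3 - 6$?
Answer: $456$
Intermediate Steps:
$R = -228$
$E = -9$ ($E = -3 - 6 = -9$)
$R \left(\left(\left(3 + E\right) + 6\right) - 2\right) = - 228 \left(\left(\left(3 - 9\right) + 6\right) - 2\right) = - 228 \left(\left(-6 + 6\right) - 2\right) = - 228 \left(0 - 2\right) = \left(-228\right) \left(-2\right) = 456$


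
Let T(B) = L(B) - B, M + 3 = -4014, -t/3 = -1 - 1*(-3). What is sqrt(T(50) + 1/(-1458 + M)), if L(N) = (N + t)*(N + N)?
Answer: sqrt(5215758531)/1095 ≈ 65.955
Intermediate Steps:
t = -6 (t = -3*(-1 - 1*(-3)) = -3*(-1 + 3) = -3*2 = -6)
M = -4017 (M = -3 - 4014 = -4017)
L(N) = 2*N*(-6 + N) (L(N) = (N - 6)*(N + N) = (-6 + N)*(2*N) = 2*N*(-6 + N))
T(B) = -B + 2*B*(-6 + B) (T(B) = 2*B*(-6 + B) - B = -B + 2*B*(-6 + B))
sqrt(T(50) + 1/(-1458 + M)) = sqrt(50*(-13 + 2*50) + 1/(-1458 - 4017)) = sqrt(50*(-13 + 100) + 1/(-5475)) = sqrt(50*87 - 1/5475) = sqrt(4350 - 1/5475) = sqrt(23816249/5475) = sqrt(5215758531)/1095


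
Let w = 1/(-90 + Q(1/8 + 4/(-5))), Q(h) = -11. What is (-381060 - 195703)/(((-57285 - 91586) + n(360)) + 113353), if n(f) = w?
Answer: 58253063/3587319 ≈ 16.239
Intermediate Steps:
w = -1/101 (w = 1/(-90 - 11) = 1/(-101) = -1/101 ≈ -0.0099010)
n(f) = -1/101
(-381060 - 195703)/(((-57285 - 91586) + n(360)) + 113353) = (-381060 - 195703)/(((-57285 - 91586) - 1/101) + 113353) = -576763/((-148871 - 1/101) + 113353) = -576763/(-15035972/101 + 113353) = -576763/(-3587319/101) = -576763*(-101/3587319) = 58253063/3587319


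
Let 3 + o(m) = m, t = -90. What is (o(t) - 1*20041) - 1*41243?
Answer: -61377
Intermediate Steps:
o(m) = -3 + m
(o(t) - 1*20041) - 1*41243 = ((-3 - 90) - 1*20041) - 1*41243 = (-93 - 20041) - 41243 = -20134 - 41243 = -61377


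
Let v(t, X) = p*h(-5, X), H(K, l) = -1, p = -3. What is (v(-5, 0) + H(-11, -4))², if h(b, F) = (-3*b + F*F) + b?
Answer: 961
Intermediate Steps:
h(b, F) = F² - 2*b (h(b, F) = (-3*b + F²) + b = (F² - 3*b) + b = F² - 2*b)
v(t, X) = -30 - 3*X² (v(t, X) = -3*(X² - 2*(-5)) = -3*(X² + 10) = -3*(10 + X²) = -30 - 3*X²)
(v(-5, 0) + H(-11, -4))² = ((-30 - 3*0²) - 1)² = ((-30 - 3*0) - 1)² = ((-30 + 0) - 1)² = (-30 - 1)² = (-31)² = 961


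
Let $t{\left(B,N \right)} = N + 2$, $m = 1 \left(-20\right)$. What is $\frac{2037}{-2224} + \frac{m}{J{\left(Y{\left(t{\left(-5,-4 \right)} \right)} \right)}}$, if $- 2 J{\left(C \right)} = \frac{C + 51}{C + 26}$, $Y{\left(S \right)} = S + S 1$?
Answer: $\frac{1861381}{104528} \approx 17.807$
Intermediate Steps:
$m = -20$
$t{\left(B,N \right)} = 2 + N$
$Y{\left(S \right)} = 2 S$ ($Y{\left(S \right)} = S + S = 2 S$)
$J{\left(C \right)} = - \frac{51 + C}{2 \left(26 + C\right)}$ ($J{\left(C \right)} = - \frac{\left(C + 51\right) \frac{1}{C + 26}}{2} = - \frac{\left(51 + C\right) \frac{1}{26 + C}}{2} = - \frac{\frac{1}{26 + C} \left(51 + C\right)}{2} = - \frac{51 + C}{2 \left(26 + C\right)}$)
$\frac{2037}{-2224} + \frac{m}{J{\left(Y{\left(t{\left(-5,-4 \right)} \right)} \right)}} = \frac{2037}{-2224} - \frac{20}{\frac{1}{2} \frac{1}{26 + 2 \left(2 - 4\right)} \left(-51 - 2 \left(2 - 4\right)\right)} = 2037 \left(- \frac{1}{2224}\right) - \frac{20}{\frac{1}{2} \frac{1}{26 + 2 \left(-2\right)} \left(-51 - 2 \left(-2\right)\right)} = - \frac{2037}{2224} - \frac{20}{\frac{1}{2} \frac{1}{26 - 4} \left(-51 - -4\right)} = - \frac{2037}{2224} - \frac{20}{\frac{1}{2} \cdot \frac{1}{22} \left(-51 + 4\right)} = - \frac{2037}{2224} - \frac{20}{\frac{1}{2} \cdot \frac{1}{22} \left(-47\right)} = - \frac{2037}{2224} - \frac{20}{- \frac{47}{44}} = - \frac{2037}{2224} - - \frac{880}{47} = - \frac{2037}{2224} + \frac{880}{47} = \frac{1861381}{104528}$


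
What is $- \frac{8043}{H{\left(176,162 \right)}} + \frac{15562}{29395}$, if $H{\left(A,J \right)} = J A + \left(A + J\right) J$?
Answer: $\frac{353130877}{815887620} \approx 0.43282$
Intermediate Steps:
$H{\left(A,J \right)} = A J + J \left(A + J\right)$
$- \frac{8043}{H{\left(176,162 \right)}} + \frac{15562}{29395} = - \frac{8043}{162 \left(162 + 2 \cdot 176\right)} + \frac{15562}{29395} = - \frac{8043}{162 \left(162 + 352\right)} + 15562 \cdot \frac{1}{29395} = - \frac{8043}{162 \cdot 514} + \frac{15562}{29395} = - \frac{8043}{83268} + \frac{15562}{29395} = \left(-8043\right) \frac{1}{83268} + \frac{15562}{29395} = - \frac{2681}{27756} + \frac{15562}{29395} = \frac{353130877}{815887620}$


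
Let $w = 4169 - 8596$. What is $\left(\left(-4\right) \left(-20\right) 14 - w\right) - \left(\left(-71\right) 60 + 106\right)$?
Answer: $9701$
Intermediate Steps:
$w = -4427$ ($w = 4169 - 8596 = -4427$)
$\left(\left(-4\right) \left(-20\right) 14 - w\right) - \left(\left(-71\right) 60 + 106\right) = \left(\left(-4\right) \left(-20\right) 14 - -4427\right) - \left(\left(-71\right) 60 + 106\right) = \left(80 \cdot 14 + 4427\right) - \left(-4260 + 106\right) = \left(1120 + 4427\right) - -4154 = 5547 + 4154 = 9701$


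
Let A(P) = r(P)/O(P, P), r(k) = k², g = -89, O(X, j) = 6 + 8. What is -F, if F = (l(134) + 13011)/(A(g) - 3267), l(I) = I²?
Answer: 433538/37817 ≈ 11.464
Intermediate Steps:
O(X, j) = 14
A(P) = P²/14
F = -433538/37817 (F = (134² + 13011)/((1/14)*(-89)² - 3267) = (17956 + 13011)/((1/14)*7921 - 3267) = 30967/(7921/14 - 3267) = 30967/(-37817/14) = 30967*(-14/37817) = -433538/37817 ≈ -11.464)
-F = -1*(-433538/37817) = 433538/37817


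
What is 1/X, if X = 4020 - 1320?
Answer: 1/2700 ≈ 0.00037037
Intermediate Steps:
X = 2700
1/X = 1/2700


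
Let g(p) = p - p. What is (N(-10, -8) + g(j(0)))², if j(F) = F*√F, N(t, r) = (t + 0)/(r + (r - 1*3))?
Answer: 100/361 ≈ 0.27701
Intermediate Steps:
N(t, r) = t/(-3 + 2*r) (N(t, r) = t/(r + (r - 3)) = t/(r + (-3 + r)) = t/(-3 + 2*r))
j(F) = F^(3/2)
g(p) = 0
(N(-10, -8) + g(j(0)))² = (-10/(-3 + 2*(-8)) + 0)² = (-10/(-3 - 16) + 0)² = (-10/(-19) + 0)² = (-10*(-1/19) + 0)² = (10/19 + 0)² = (10/19)² = 100/361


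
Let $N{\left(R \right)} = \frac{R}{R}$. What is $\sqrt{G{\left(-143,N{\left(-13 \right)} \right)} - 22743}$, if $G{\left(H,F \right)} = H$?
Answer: $i \sqrt{22886} \approx 151.28 i$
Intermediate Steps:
$N{\left(R \right)} = 1$
$\sqrt{G{\left(-143,N{\left(-13 \right)} \right)} - 22743} = \sqrt{-143 - 22743} = \sqrt{-22886} = i \sqrt{22886}$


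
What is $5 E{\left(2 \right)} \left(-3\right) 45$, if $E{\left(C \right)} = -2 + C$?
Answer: $0$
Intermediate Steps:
$5 E{\left(2 \right)} \left(-3\right) 45 = 5 \left(-2 + 2\right) \left(-3\right) 45 = 5 \cdot 0 \left(-3\right) 45 = 0 \left(-3\right) 45 = 0 \cdot 45 = 0$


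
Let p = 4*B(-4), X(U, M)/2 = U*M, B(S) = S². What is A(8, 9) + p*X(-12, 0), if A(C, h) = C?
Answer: 8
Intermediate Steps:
X(U, M) = 2*M*U (X(U, M) = 2*(U*M) = 2*(M*U) = 2*M*U)
p = 64 (p = 4*(-4)² = 4*16 = 64)
A(8, 9) + p*X(-12, 0) = 8 + 64*(2*0*(-12)) = 8 + 64*0 = 8 + 0 = 8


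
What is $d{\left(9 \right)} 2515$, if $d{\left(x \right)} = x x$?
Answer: $203715$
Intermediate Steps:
$d{\left(x \right)} = x^{2}$
$d{\left(9 \right)} 2515 = 9^{2} \cdot 2515 = 81 \cdot 2515 = 203715$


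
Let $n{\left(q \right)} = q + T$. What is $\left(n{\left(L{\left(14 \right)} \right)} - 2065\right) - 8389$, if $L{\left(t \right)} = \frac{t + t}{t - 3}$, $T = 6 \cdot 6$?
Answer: $- \frac{114570}{11} \approx -10415.0$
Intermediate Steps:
$T = 36$
$L{\left(t \right)} = \frac{2 t}{-3 + t}$
$n{\left(q \right)} = 36 + q$ ($n{\left(q \right)} = q + 36 = 36 + q$)
$\left(n{\left(L{\left(14 \right)} \right)} - 2065\right) - 8389 = \left(\left(36 + 2 \cdot 14 \frac{1}{-3 + 14}\right) - 2065\right) - 8389 = \left(\left(36 + 2 \cdot 14 \cdot \frac{1}{11}\right) - 2065\right) - 8389 = \left(\left(36 + \frac{28}{11}\right) - 2065\right) - 8389 = \left(\frac{424}{11} - 2065\right) - 8389 = - \frac{22291}{11} - 8389 = - \frac{114570}{11}$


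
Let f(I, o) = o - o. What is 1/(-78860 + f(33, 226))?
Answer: -1/78860 ≈ -1.2681e-5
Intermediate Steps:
f(I, o) = 0
1/(-78860 + f(33, 226)) = 1/(-78860 + 0) = 1/(-78860) = -1/78860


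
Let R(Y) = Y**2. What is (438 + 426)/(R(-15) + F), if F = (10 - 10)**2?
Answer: 96/25 ≈ 3.8400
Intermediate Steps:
F = 0 (F = 0**2 = 0)
(438 + 426)/(R(-15) + F) = (438 + 426)/((-15)**2 + 0) = 864/(225 + 0) = 864/225 = 864*(1/225) = 96/25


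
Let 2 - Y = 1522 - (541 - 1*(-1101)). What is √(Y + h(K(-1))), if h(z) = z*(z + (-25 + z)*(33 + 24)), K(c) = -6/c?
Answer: 2*I*√1585 ≈ 79.624*I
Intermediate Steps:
h(z) = z*(-1425 + 58*z) (h(z) = z*(z + (-25 + z)*57) = z*(z + (-1425 + 57*z)) = z*(-1425 + 58*z))
Y = 122 (Y = 2 - (1522 - (541 - 1*(-1101))) = 2 - (1522 - (541 + 1101)) = 2 - (1522 - 1*1642) = 2 - (1522 - 1642) = 2 - 1*(-120) = 2 + 120 = 122)
√(Y + h(K(-1))) = √(122 + (-6/(-1))*(-1425 + 58*(-6/(-1)))) = √(122 + (-6*(-1))*(-1425 + 58*(-6*(-1)))) = √(122 + 6*(-1425 + 58*6)) = √(122 + 6*(-1425 + 348)) = √(122 + 6*(-1077)) = √(122 - 6462) = √(-6340) = 2*I*√1585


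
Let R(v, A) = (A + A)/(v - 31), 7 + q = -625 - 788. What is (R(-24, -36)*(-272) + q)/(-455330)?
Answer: 48842/12521575 ≈ 0.0039006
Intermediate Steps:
q = -1420 (q = -7 + (-625 - 788) = -7 - 1413 = -1420)
R(v, A) = 2*A/(-31 + v) (R(v, A) = (2*A)/(-31 + v) = 2*A/(-31 + v))
(R(-24, -36)*(-272) + q)/(-455330) = ((2*(-36)/(-31 - 24))*(-272) - 1420)/(-455330) = ((2*(-36)/(-55))*(-272) - 1420)*(-1/455330) = ((2*(-36)*(-1/55))*(-272) - 1420)*(-1/455330) = ((72/55)*(-272) - 1420)*(-1/455330) = (-19584/55 - 1420)*(-1/455330) = -97684/55*(-1/455330) = 48842/12521575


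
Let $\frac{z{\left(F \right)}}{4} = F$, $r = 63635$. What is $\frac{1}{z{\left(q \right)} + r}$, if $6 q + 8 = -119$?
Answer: $\frac{3}{190651} \approx 1.5736 \cdot 10^{-5}$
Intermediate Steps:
$q = - \frac{127}{6}$ ($q = - \frac{4}{3} + \frac{1}{6} \left(-119\right) = - \frac{4}{3} - \frac{119}{6} = - \frac{127}{6} \approx -21.167$)
$z{\left(F \right)} = 4 F$
$\frac{1}{z{\left(q \right)} + r} = \frac{1}{4 \left(- \frac{127}{6}\right) + 63635} = \frac{1}{- \frac{254}{3} + 63635} = \frac{1}{\frac{190651}{3}} = \frac{3}{190651}$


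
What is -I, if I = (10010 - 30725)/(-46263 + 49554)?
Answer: 6905/1097 ≈ 6.2944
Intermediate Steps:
I = -6905/1097 (I = -20715/3291 = -20715*1/3291 = -6905/1097 ≈ -6.2944)
-I = -1*(-6905/1097) = 6905/1097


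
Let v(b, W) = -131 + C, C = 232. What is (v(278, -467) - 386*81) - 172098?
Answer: -203263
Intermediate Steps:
v(b, W) = 101 (v(b, W) = -131 + 232 = 101)
(v(278, -467) - 386*81) - 172098 = (101 - 386*81) - 172098 = (101 - 31266) - 172098 = -31165 - 172098 = -203263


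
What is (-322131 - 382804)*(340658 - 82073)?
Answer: -182285616975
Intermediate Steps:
(-322131 - 382804)*(340658 - 82073) = -704935*258585 = -182285616975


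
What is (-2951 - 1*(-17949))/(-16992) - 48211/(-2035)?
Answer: 10657843/467280 ≈ 22.808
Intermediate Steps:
(-2951 - 1*(-17949))/(-16992) - 48211/(-2035) = (-2951 + 17949)*(-1/16992) - 48211*(-1/2035) = 14998*(-1/16992) + 1303/55 = -7499/8496 + 1303/55 = 10657843/467280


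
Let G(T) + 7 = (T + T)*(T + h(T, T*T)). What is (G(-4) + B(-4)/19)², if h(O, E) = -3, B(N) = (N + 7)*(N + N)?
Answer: 822649/361 ≈ 2278.8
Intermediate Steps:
B(N) = 2*N*(7 + N) (B(N) = (7 + N)*(2*N) = 2*N*(7 + N))
G(T) = -7 + 2*T*(-3 + T) (G(T) = -7 + (T + T)*(T - 3) = -7 + (2*T)*(-3 + T) = -7 + 2*T*(-3 + T))
(G(-4) + B(-4)/19)² = ((-7 - 6*(-4) + 2*(-4)²) + (2*(-4)*(7 - 4))/19)² = ((-7 + 24 + 2*16) + (2*(-4)*3)*(1/19))² = ((-7 + 24 + 32) - 24*1/19)² = (49 - 24/19)² = (907/19)² = 822649/361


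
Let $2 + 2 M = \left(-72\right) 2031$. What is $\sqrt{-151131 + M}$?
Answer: $2 i \sqrt{56062} \approx 473.55 i$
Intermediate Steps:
$M = -73117$ ($M = -1 + \frac{\left(-72\right) 2031}{2} = -1 + \frac{1}{2} \left(-146232\right) = -1 - 73116 = -73117$)
$\sqrt{-151131 + M} = \sqrt{-151131 - 73117} = \sqrt{-224248} = 2 i \sqrt{56062}$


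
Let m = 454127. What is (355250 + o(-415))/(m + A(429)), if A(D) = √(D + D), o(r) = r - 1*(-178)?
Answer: 161220988651/206231331271 - 355013*√858/206231331271 ≈ 0.78170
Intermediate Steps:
o(r) = 178 + r (o(r) = r + 178 = 178 + r)
A(D) = √2*√D (A(D) = √(2*D) = √2*√D)
(355250 + o(-415))/(m + A(429)) = (355250 + (178 - 415))/(454127 + √2*√429) = (355250 - 237)/(454127 + √858) = 355013/(454127 + √858)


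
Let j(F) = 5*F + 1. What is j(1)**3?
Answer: 216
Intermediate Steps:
j(F) = 1 + 5*F
j(1)**3 = (1 + 5*1)**3 = (1 + 5)**3 = 6**3 = 216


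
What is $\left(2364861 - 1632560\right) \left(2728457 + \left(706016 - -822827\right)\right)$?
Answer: $3117625047300$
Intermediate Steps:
$\left(2364861 - 1632560\right) \left(2728457 + \left(706016 - -822827\right)\right) = 732301 \left(2728457 + \left(706016 + 822827\right)\right) = 732301 \left(2728457 + 1528843\right) = 732301 \cdot 4257300 = 3117625047300$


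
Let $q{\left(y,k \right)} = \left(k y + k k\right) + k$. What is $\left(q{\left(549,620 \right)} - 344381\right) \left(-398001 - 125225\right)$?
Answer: $-199359047294$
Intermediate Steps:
$q{\left(y,k \right)} = k + k^{2} + k y$ ($q{\left(y,k \right)} = \left(k y + k^{2}\right) + k = \left(k^{2} + k y\right) + k = k + k^{2} + k y$)
$\left(q{\left(549,620 \right)} - 344381\right) \left(-398001 - 125225\right) = \left(620 \left(1 + 620 + 549\right) - 344381\right) \left(-398001 - 125225\right) = \left(620 \cdot 1170 - 344381\right) \left(-523226\right) = \left(725400 - 344381\right) \left(-523226\right) = 381019 \left(-523226\right) = -199359047294$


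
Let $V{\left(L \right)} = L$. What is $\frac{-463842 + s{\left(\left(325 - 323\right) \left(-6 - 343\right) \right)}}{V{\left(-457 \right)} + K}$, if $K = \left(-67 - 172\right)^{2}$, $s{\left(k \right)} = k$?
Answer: $- \frac{116135}{14166} \approx -8.1982$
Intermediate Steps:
$K = 57121$ ($K = \left(-239\right)^{2} = 57121$)
$\frac{-463842 + s{\left(\left(325 - 323\right) \left(-6 - 343\right) \right)}}{V{\left(-457 \right)} + K} = \frac{-463842 + \left(325 - 323\right) \left(-6 - 343\right)}{-457 + 57121} = \frac{-463842 + 2 \left(-349\right)}{56664} = \left(-463842 - 698\right) \frac{1}{56664} = \left(-464540\right) \frac{1}{56664} = - \frac{116135}{14166}$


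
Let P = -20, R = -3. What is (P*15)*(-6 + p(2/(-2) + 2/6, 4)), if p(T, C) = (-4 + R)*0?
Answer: 1800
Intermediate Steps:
p(T, C) = 0 (p(T, C) = (-4 - 3)*0 = -7*0 = 0)
(P*15)*(-6 + p(2/(-2) + 2/6, 4)) = (-20*15)*(-6 + 0) = -300*(-6) = 1800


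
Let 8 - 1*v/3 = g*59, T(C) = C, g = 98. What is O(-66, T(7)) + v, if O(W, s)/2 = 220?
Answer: -16882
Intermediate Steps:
O(W, s) = 440 (O(W, s) = 2*220 = 440)
v = -17322 (v = 24 - 294*59 = 24 - 3*5782 = 24 - 17346 = -17322)
O(-66, T(7)) + v = 440 - 17322 = -16882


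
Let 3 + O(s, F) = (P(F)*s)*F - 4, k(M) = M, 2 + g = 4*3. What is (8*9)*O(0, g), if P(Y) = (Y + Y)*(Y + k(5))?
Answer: -504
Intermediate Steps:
g = 10 (g = -2 + 4*3 = -2 + 12 = 10)
P(Y) = 2*Y*(5 + Y) (P(Y) = (Y + Y)*(Y + 5) = (2*Y)*(5 + Y) = 2*Y*(5 + Y))
O(s, F) = -7 + 2*s*F²*(5 + F) (O(s, F) = -3 + (((2*F*(5 + F))*s)*F - 4) = -3 + ((2*F*s*(5 + F))*F - 4) = -3 + (2*s*F²*(5 + F) - 4) = -3 + (-4 + 2*s*F²*(5 + F)) = -7 + 2*s*F²*(5 + F))
(8*9)*O(0, g) = (8*9)*(-7 + 2*0*10²*(5 + 10)) = 72*(-7 + 2*0*100*15) = 72*(-7 + 0) = 72*(-7) = -504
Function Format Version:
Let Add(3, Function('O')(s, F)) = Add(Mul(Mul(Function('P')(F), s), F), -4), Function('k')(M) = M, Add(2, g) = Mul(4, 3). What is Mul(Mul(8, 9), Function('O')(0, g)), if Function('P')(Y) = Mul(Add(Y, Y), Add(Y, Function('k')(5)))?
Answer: -504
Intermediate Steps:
g = 10 (g = Add(-2, Mul(4, 3)) = Add(-2, 12) = 10)
Function('P')(Y) = Mul(2, Y, Add(5, Y)) (Function('P')(Y) = Mul(Add(Y, Y), Add(Y, 5)) = Mul(Mul(2, Y), Add(5, Y)) = Mul(2, Y, Add(5, Y)))
Function('O')(s, F) = Add(-7, Mul(2, s, Pow(F, 2), Add(5, F))) (Function('O')(s, F) = Add(-3, Add(Mul(Mul(Mul(2, F, Add(5, F)), s), F), -4)) = Add(-3, Add(Mul(Mul(2, F, s, Add(5, F)), F), -4)) = Add(-3, Add(Mul(2, s, Pow(F, 2), Add(5, F)), -4)) = Add(-3, Add(-4, Mul(2, s, Pow(F, 2), Add(5, F)))) = Add(-7, Mul(2, s, Pow(F, 2), Add(5, F))))
Mul(Mul(8, 9), Function('O')(0, g)) = Mul(Mul(8, 9), Add(-7, Mul(2, 0, Pow(10, 2), Add(5, 10)))) = Mul(72, Add(-7, Mul(2, 0, 100, 15))) = Mul(72, Add(-7, 0)) = Mul(72, -7) = -504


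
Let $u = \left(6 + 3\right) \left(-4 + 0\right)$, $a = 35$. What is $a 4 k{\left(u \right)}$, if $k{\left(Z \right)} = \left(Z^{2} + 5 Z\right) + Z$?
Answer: $151200$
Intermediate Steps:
$u = -36$ ($u = 9 \left(-4\right) = -36$)
$k{\left(Z \right)} = Z^{2} + 6 Z$
$a 4 k{\left(u \right)} = 35 \cdot 4 \left(- 36 \left(6 - 36\right)\right) = 140 \left(\left(-36\right) \left(-30\right)\right) = 140 \cdot 1080 = 151200$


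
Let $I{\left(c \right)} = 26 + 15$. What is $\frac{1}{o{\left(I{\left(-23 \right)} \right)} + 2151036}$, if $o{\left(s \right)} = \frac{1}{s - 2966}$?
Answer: $\frac{2925}{6291780299} \approx 4.6489 \cdot 10^{-7}$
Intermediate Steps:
$I{\left(c \right)} = 41$
$o{\left(s \right)} = \frac{1}{-2966 + s}$
$\frac{1}{o{\left(I{\left(-23 \right)} \right)} + 2151036} = \frac{1}{\frac{1}{-2966 + 41} + 2151036} = \frac{1}{\frac{1}{-2925} + 2151036} = \frac{1}{- \frac{1}{2925} + 2151036} = \frac{1}{\frac{6291780299}{2925}} = \frac{2925}{6291780299}$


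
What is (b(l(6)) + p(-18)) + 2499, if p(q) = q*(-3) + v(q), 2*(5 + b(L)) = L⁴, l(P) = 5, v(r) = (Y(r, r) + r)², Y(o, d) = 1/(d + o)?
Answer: 4128409/1296 ≈ 3185.5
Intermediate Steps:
v(r) = (r + 1/(2*r))² (v(r) = (1/(r + r) + r)² = (1/(2*r) + r)² = (r + 1/(2*r))²)
b(L) = -5 + L⁴/2
p(q) = (q + 1/(2*q))² - 3*q (p(q) = q*(-3) + (q + 1/(2*q))² = -3*q + (q + 1/(2*q))² = (q + 1/(2*q))² - 3*q)
(b(l(6)) + p(-18)) + 2499 = ((-5 + (½)*5⁴) + (-3*(-18) + (¼)*(1 + 2*(-18)²)²/(-18)²)) + 2499 = ((-5 + (½)*625) + (54 + (¼)*(1/324)*(1 + 2*324)²)) + 2499 = ((-5 + 625/2) + (54 + (¼)*(1/324)*(1 + 648)²)) + 2499 = (615/2 + (54 + (¼)*(1/324)*649²)) + 2499 = (615/2 + (54 + (¼)*(1/324)*421201)) + 2499 = (615/2 + (54 + 421201/1296)) + 2499 = (615/2 + 491185/1296) + 2499 = 889705/1296 + 2499 = 4128409/1296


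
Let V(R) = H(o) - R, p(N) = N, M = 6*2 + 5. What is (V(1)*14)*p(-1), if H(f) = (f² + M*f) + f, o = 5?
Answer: -1596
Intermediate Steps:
M = 17 (M = 12 + 5 = 17)
H(f) = f² + 18*f (H(f) = (f² + 17*f) + f = f² + 18*f)
V(R) = 115 - R (V(R) = 5*(18 + 5) - R = 5*23 - R = 115 - R)
(V(1)*14)*p(-1) = ((115 - 1*1)*14)*(-1) = ((115 - 1)*14)*(-1) = (114*14)*(-1) = 1596*(-1) = -1596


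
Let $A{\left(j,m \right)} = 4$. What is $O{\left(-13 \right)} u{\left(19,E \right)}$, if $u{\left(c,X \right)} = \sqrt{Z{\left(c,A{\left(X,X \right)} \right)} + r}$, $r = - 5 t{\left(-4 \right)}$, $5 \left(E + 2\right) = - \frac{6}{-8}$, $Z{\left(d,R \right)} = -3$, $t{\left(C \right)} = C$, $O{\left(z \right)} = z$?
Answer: $- 13 \sqrt{17} \approx -53.6$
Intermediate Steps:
$E = - \frac{37}{20}$ ($E = -2 + \frac{\left(-6\right) \frac{1}{-8}}{5} = -2 + \frac{\left(-6\right) \left(- \frac{1}{8}\right)}{5} = -2 + \frac{1}{5} \cdot \frac{3}{4} = -2 + \frac{3}{20} = - \frac{37}{20} \approx -1.85$)
$r = 20$ ($r = \left(-5\right) \left(-4\right) = 20$)
$u{\left(c,X \right)} = \sqrt{17}$ ($u{\left(c,X \right)} = \sqrt{-3 + 20} = \sqrt{17}$)
$O{\left(-13 \right)} u{\left(19,E \right)} = - 13 \sqrt{17}$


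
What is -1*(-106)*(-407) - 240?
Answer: -43382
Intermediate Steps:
-1*(-106)*(-407) - 240 = 106*(-407) - 240 = -43142 - 240 = -43382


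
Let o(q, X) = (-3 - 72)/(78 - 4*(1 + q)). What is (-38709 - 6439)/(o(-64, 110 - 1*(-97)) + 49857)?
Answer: -993256/1096849 ≈ -0.90555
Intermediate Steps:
o(q, X) = -75/(74 - 4*q) (o(q, X) = -75/(78 + (-4 - 4*q)) = -75/(74 - 4*q))
(-38709 - 6439)/(o(-64, 110 - 1*(-97)) + 49857) = (-38709 - 6439)/(75/(2*(-37 + 2*(-64))) + 49857) = -45148/(75/(2*(-37 - 128)) + 49857) = -45148/((75/2)/(-165) + 49857) = -45148/((75/2)*(-1/165) + 49857) = -45148/(-5/22 + 49857) = -45148/1096849/22 = -45148*22/1096849 = -993256/1096849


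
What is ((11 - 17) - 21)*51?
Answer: -1377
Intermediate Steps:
((11 - 17) - 21)*51 = (-6 - 21)*51 = -27*51 = -1377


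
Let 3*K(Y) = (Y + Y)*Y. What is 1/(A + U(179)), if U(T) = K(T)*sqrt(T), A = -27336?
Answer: 61506/182084668883 + 96123*sqrt(179)/364169337766 ≈ 3.8692e-6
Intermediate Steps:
K(Y) = 2*Y**2/3 (K(Y) = ((Y + Y)*Y)/3 = ((2*Y)*Y)/3 = (2*Y**2)/3 = 2*Y**2/3)
U(T) = 2*T**(5/2)/3 (U(T) = (2*T**2/3)*sqrt(T) = 2*T**(5/2)/3)
1/(A + U(179)) = 1/(-27336 + 2*179**(5/2)/3) = 1/(-27336 + 2*(32041*sqrt(179))/3) = 1/(-27336 + 64082*sqrt(179)/3)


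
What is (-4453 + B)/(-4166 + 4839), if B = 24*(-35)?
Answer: -5293/673 ≈ -7.8648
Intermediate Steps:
B = -840
(-4453 + B)/(-4166 + 4839) = (-4453 - 840)/(-4166 + 4839) = -5293/673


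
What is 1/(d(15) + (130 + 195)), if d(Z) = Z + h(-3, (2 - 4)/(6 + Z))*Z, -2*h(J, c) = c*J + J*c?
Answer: 7/2350 ≈ 0.0029787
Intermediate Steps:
h(J, c) = -J*c (h(J, c) = -(c*J + J*c)/2 = -(J*c + J*c)/2 = -J*c)
d(Z) = Z - 6*Z/(6 + Z) (d(Z) = Z + (-1*(-3)*(2 - 4)/(6 + Z))*Z = Z + (-1*(-3)*(-2/(6 + Z)))*Z = Z + (-6/(6 + Z))*Z = Z - 6*Z/(6 + Z))
1/(d(15) + (130 + 195)) = 1/(15²/(6 + 15) + (130 + 195)) = 1/(225/21 + 325) = 1/(225*(1/21) + 325) = 1/(75/7 + 325) = 1/(2350/7) = 7/2350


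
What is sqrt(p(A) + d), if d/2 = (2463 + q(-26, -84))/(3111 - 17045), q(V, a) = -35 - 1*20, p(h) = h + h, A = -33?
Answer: I*sqrt(3220356410)/6967 ≈ 8.1453*I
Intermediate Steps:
p(h) = 2*h
q(V, a) = -55 (q(V, a) = -35 - 20 = -55)
d = -2408/6967 (d = 2*((2463 - 55)/(3111 - 17045)) = 2*(2408/(-13934)) = 2*(2408*(-1/13934)) = 2*(-1204/6967) = -2408/6967 ≈ -0.34563)
sqrt(p(A) + d) = sqrt(2*(-33) - 2408/6967) = sqrt(-66 - 2408/6967) = sqrt(-462230/6967) = I*sqrt(3220356410)/6967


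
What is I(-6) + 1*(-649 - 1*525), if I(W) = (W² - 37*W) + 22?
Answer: -894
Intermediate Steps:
I(W) = 22 + W² - 37*W
I(-6) + 1*(-649 - 1*525) = (22 + (-6)² - 37*(-6)) + 1*(-649 - 1*525) = (22 + 36 + 222) + 1*(-649 - 525) = 280 + 1*(-1174) = 280 - 1174 = -894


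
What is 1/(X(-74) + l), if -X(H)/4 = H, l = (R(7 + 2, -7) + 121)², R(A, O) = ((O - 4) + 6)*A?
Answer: 1/6072 ≈ 0.00016469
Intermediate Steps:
R(A, O) = A*(2 + O) (R(A, O) = ((-4 + O) + 6)*A = (2 + O)*A = A*(2 + O))
l = 5776 (l = ((7 + 2)*(2 - 7) + 121)² = (9*(-5) + 121)² = (-45 + 121)² = 76² = 5776)
X(H) = -4*H
1/(X(-74) + l) = 1/(-4*(-74) + 5776) = 1/(296 + 5776) = 1/6072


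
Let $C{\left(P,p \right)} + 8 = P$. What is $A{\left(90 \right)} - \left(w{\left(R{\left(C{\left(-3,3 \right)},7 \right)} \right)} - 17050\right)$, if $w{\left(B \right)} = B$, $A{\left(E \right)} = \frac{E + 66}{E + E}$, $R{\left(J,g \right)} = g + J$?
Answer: $\frac{255823}{15} \approx 17055.0$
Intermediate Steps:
$C{\left(P,p \right)} = -8 + P$
$R{\left(J,g \right)} = J + g$
$A{\left(E \right)} = \frac{66 + E}{2 E}$
$A{\left(90 \right)} - \left(w{\left(R{\left(C{\left(-3,3 \right)},7 \right)} \right)} - 17050\right) = \frac{66 + 90}{2 \cdot 90} - \left(\left(\left(-8 - 3\right) + 7\right) - 17050\right) = \frac{1}{2} \cdot \frac{1}{90} \cdot 156 - \left(\left(-11 + 7\right) - 17050\right) = \frac{13}{15} - \left(-4 - 17050\right) = \frac{13}{15} - -17054 = \frac{13}{15} + 17054 = \frac{255823}{15}$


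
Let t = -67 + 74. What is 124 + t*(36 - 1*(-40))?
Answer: 656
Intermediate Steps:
t = 7
124 + t*(36 - 1*(-40)) = 124 + 7*(36 - 1*(-40)) = 124 + 7*(36 + 40) = 124 + 7*76 = 124 + 532 = 656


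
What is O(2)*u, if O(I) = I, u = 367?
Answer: 734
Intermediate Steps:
O(2)*u = 2*367 = 734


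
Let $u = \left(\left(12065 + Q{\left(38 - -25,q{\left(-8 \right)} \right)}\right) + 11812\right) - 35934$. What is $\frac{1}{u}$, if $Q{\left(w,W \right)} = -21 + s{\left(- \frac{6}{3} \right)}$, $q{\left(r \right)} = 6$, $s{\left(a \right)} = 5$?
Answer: $- \frac{1}{12073} \approx -8.283 \cdot 10^{-5}$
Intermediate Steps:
$Q{\left(w,W \right)} = -16$ ($Q{\left(w,W \right)} = -21 + 5 = -16$)
$u = -12073$ ($u = \left(\left(12065 - 16\right) + 11812\right) - 35934 = \left(12049 + 11812\right) - 35934 = 23861 - 35934 = -12073$)
$\frac{1}{u} = \frac{1}{-12073} = - \frac{1}{12073}$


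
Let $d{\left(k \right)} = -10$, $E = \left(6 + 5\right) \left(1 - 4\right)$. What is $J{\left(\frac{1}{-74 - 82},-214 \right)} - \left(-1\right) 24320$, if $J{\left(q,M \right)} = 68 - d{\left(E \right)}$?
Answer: $24398$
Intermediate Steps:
$E = -33$ ($E = 11 \left(-3\right) = -33$)
$J{\left(q,M \right)} = 78$ ($J{\left(q,M \right)} = 68 - -10 = 68 + 10 = 78$)
$J{\left(\frac{1}{-74 - 82},-214 \right)} - \left(-1\right) 24320 = 78 - \left(-1\right) 24320 = 78 - -24320 = 78 + 24320 = 24398$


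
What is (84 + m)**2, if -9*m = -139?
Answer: 801025/81 ≈ 9889.2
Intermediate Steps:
m = 139/9 (m = -1/9*(-139) = 139/9 ≈ 15.444)
(84 + m)**2 = (84 + 139/9)**2 = (895/9)**2 = 801025/81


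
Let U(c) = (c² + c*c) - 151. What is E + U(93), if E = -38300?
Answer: -21153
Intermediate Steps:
U(c) = -151 + 2*c² (U(c) = (c² + c²) - 151 = 2*c² - 151 = -151 + 2*c²)
E + U(93) = -38300 + (-151 + 2*93²) = -38300 + (-151 + 2*8649) = -38300 + (-151 + 17298) = -38300 + 17147 = -21153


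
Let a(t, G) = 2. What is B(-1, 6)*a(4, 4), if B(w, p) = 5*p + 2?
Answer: 64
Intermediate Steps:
B(w, p) = 2 + 5*p
B(-1, 6)*a(4, 4) = (2 + 5*6)*2 = (2 + 30)*2 = 32*2 = 64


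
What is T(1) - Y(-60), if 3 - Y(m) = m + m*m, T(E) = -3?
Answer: 3534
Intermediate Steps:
Y(m) = 3 - m - m**2 (Y(m) = 3 - (m + m*m) = 3 - (m + m**2) = 3 + (-m - m**2) = 3 - m - m**2)
T(1) - Y(-60) = -3 - (3 - 1*(-60) - 1*(-60)**2) = -3 - (3 + 60 - 1*3600) = -3 - (3 + 60 - 3600) = -3 - 1*(-3537) = -3 + 3537 = 3534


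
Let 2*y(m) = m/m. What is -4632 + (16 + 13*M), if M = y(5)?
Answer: -9219/2 ≈ -4609.5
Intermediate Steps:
y(m) = ½ (y(m) = (m/m)/2 = (½)*1 = ½)
M = ½ ≈ 0.50000
-4632 + (16 + 13*M) = -4632 + (16 + 13*(½)) = -4632 + (16 + 13/2) = -4632 + 45/2 = -9219/2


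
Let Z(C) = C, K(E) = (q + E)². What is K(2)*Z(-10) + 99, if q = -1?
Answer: 89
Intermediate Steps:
K(E) = (-1 + E)²
K(2)*Z(-10) + 99 = (-1 + 2)²*(-10) + 99 = 1²*(-10) + 99 = 1*(-10) + 99 = -10 + 99 = 89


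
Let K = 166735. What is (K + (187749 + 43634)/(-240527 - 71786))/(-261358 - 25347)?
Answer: -52073276672/89541698665 ≈ -0.58155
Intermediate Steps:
(K + (187749 + 43634)/(-240527 - 71786))/(-261358 - 25347) = (166735 + (187749 + 43634)/(-240527 - 71786))/(-261358 - 25347) = (166735 + 231383/(-312313))/(-286705) = (166735 + 231383*(-1/312313))*(-1/286705) = (166735 - 231383/312313)*(-1/286705) = (52073276672/312313)*(-1/286705) = -52073276672/89541698665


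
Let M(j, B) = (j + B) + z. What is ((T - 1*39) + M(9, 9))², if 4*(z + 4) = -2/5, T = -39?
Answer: 410881/100 ≈ 4108.8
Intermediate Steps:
z = -41/10 (z = -4 + (-2/5)/4 = -4 + (-2*⅕)/4 = -4 + (¼)*(-⅖) = -4 - ⅒ = -41/10 ≈ -4.1000)
M(j, B) = -41/10 + B + j (M(j, B) = (j + B) - 41/10 = (B + j) - 41/10 = -41/10 + B + j)
((T - 1*39) + M(9, 9))² = ((-39 - 1*39) + (-41/10 + 9 + 9))² = ((-39 - 39) + 139/10)² = (-78 + 139/10)² = (-641/10)² = 410881/100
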